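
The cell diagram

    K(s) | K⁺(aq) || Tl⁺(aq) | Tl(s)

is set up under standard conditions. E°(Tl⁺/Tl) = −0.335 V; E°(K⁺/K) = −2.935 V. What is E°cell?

By convention the left-hand electrode in cell notation is the anode (oxidation) and the right-hand electrode is the cathode (reduction).
E°cell = E°(right) − E°(left) = −0.335 − (−2.935) = +2.600 V.

+2.600 V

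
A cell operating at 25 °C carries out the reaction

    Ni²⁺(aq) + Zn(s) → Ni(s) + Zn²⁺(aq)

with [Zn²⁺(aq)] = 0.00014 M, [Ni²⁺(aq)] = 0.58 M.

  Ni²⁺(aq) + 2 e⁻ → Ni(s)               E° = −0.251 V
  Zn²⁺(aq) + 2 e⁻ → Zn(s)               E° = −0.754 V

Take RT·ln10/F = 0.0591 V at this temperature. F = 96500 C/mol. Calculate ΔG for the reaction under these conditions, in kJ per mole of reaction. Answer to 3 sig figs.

−118 kJ/mol

The standard cell potential is −0.251 − (−0.754) = +0.503 V, with n = 2 electrons in the balanced equation.
Q = [Zn²⁺(aq)] / [Ni²⁺(aq)] = 0.000241, so log Q = −3.617 and E = +0.503 − (0.0591/2)(−3.617) = +0.6099 V.
Finally ΔG = −nFE = −(2)(96500 C/mol)(+0.6099 V) = −118 kJ/mol.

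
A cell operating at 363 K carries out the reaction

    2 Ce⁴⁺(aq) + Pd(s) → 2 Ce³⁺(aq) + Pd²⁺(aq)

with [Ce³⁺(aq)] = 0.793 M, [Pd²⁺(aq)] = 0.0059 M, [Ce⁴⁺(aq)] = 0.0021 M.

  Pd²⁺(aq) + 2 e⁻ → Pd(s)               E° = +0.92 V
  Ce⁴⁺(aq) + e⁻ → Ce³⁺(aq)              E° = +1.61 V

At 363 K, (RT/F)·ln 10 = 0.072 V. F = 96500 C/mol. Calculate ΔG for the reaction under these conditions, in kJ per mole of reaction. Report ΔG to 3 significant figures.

The standard cell potential is +1.61 − (+0.92) = +0.69 V, with n = 2 electrons in the balanced equation.
Q = ([Ce³⁺(aq)]^2·[Pd²⁺(aq)]) / [Ce⁴⁺(aq)]^2 = 841, so log Q = 2.925 and E = +0.69 − (0.072/2)(2.925) = +0.5847 V.
Finally ΔG = −nFE = −(2)(96500 C/mol)(+0.5847 V) = −113 kJ/mol.

−113 kJ/mol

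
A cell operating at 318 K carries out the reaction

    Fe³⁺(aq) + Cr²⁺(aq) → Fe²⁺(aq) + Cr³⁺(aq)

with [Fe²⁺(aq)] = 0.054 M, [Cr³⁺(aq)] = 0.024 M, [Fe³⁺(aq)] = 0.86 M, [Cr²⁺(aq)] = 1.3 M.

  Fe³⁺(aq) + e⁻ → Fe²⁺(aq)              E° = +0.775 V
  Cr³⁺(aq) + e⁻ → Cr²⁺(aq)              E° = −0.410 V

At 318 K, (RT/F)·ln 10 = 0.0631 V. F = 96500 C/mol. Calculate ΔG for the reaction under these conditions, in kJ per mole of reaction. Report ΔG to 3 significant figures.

−132 kJ/mol

With Fe³⁺/Fe²⁺ reduced at the cathode, E°cell = +0.775 − (−0.410) = +1.185 V and n = 1.
The reaction quotient is ([Fe²⁺(aq)]·[Cr³⁺(aq)]) / ([Fe³⁺(aq)]·[Cr²⁺(aq)]) = 0.00116; by Nernst, E = +1.185 − (0.0631/1)(−2.936) = +1.3703 V.
Finally ΔG = −nFE = −(1)(96500 C/mol)(+1.3703 V) = −132 kJ/mol.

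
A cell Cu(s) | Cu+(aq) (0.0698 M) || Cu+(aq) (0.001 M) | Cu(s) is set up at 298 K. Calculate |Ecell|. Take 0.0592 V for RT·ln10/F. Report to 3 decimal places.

For a concentration cell E°cell = 0, since both electrodes use the same couple.
The compartment with the higher Cu+(aq) concentration (0.0698 M) acts as the cathode; ions are reduced there and produced at the dilute (0.001 M) anode.
With n = 1, Ecell = −(0.0592/1)·log([dilute]/[conc]) = −(0.0592/1)·log(0.001/0.0698) = +0.109 V.

0.109 V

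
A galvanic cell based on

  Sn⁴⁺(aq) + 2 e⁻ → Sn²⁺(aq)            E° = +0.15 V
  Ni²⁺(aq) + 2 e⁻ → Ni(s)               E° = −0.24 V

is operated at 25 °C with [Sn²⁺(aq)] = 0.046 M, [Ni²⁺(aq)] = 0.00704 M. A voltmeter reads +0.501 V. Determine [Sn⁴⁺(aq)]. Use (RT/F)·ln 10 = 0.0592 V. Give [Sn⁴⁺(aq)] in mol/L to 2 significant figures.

Sn⁴⁺/Sn²⁺ is the cathode (higher E°); E°cell = +0.15 − (−0.24) = +0.39 V with n = 2.
From the Nernst equation, log Q = n(E° − E)/0.0592 = 2·(+0.39 − (+0.501))/0.0592 = −3.750.
For Sn⁴⁺(aq) + Ni(s) → Sn²⁺(aq) + Ni²⁺(aq), the reaction quotient is Q = ([Sn²⁺(aq)]·[Ni²⁺(aq)]) / [Sn⁴⁺(aq)].
Isolating [Sn⁴⁺(aq)] in Q = 10^{−3.750} yields log [Sn⁴⁺(aq)] = 0.260, i.e. 1.8 M.

1.8 M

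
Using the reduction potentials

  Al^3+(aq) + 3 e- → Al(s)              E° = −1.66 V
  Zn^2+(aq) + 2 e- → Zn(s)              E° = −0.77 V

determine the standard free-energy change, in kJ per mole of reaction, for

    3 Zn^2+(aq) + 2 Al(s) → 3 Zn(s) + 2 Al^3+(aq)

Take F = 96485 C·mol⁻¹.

−515 kJ/mol

In the reaction as written Zn^2+(aq) is reduced, so the Zn²⁺/Zn couple is the cathode and Al³⁺/Al is the anode.
E°cell = −0.77 − (−1.66) = +0.89 V; balancing electrons gives n = 6.
ΔG° = −nFE°cell = −(6)(96485)(+0.89) J/mol = −515 kJ/mol.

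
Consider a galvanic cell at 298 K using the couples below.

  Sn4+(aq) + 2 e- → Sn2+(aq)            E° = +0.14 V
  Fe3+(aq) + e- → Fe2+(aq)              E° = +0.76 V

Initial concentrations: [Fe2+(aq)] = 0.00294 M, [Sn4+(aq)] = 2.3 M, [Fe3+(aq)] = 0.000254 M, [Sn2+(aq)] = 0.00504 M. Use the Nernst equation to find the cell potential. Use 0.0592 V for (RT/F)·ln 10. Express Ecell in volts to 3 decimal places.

+0.478 V

Fe³⁺/Fe²⁺ is reduced (cathode, E° = +0.76 V) and Sn⁴⁺/Sn²⁺ is oxidized (anode).
E°cell = E°cat − E°an = +0.76 − (+0.14) = +0.62 V; n = 2.
The balanced reaction is 2 Fe3+(aq) + Sn2+(aq) → 2 Fe2+(aq) + Sn4+(aq), so Q = ([Fe2+(aq)]^2·[Sn4+(aq)]) / ([Fe3+(aq)]^2·[Sn2+(aq)]) = 6.11×10^4 and log Q = 4.786.
By the Nernst equation, E = +0.62 − (0.0592/2)·(4.786) = +0.478 V.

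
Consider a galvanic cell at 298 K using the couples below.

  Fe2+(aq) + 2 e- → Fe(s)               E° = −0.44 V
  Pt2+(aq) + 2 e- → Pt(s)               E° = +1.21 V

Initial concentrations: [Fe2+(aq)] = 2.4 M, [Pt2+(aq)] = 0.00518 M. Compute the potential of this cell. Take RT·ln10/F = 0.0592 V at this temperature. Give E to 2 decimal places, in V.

+1.57 V

Pt²⁺/Pt is reduced (cathode, E° = +1.21 V) and Fe²⁺/Fe is oxidized (anode).
E°cell = E°cat − E°an = +1.21 − (−0.44) = +1.65 V; n = 2.
The balanced reaction is Pt2+(aq) + Fe(s) → Pt(s) + Fe2+(aq), so Q = [Fe2+(aq)] / [Pt2+(aq)] = 463 and log Q = 2.666.
E = E° − (0.0592/n)·log Q = +1.65 − (0.0592/2)(2.666) = +1.57 V.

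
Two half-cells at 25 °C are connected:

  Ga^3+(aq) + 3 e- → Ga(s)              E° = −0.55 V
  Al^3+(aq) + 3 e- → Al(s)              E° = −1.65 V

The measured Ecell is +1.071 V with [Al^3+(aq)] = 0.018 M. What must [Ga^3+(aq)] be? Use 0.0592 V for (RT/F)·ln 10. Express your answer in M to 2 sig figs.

Ga³⁺/Ga is the cathode (higher E°); E°cell = −0.55 − (−1.65) = +1.10 V with n = 3.
From the Nernst equation, log Q = n(E° − E)/0.0592 = 3·(+1.10 − (+1.071))/0.0592 = 1.470.
The balanced reaction is Ga^3+(aq) + Al(s) → Ga(s) + Al^3+(aq), so Q = [Al^3+(aq)] / [Ga^3+(aq)].
Substituting the known concentrations and solving, log [Ga^3+(aq)] = −3.215 and [Ga^3+(aq)] = 0.00061 M.

0.00061 M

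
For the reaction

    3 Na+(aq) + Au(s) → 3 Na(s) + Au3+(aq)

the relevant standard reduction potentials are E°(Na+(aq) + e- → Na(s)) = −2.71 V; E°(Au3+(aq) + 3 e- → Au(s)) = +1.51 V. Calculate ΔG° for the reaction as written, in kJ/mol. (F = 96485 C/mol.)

+1222 kJ/mol

In the reaction as written Na+(aq) is reduced, so the Na⁺/Na couple is the cathode and Au³⁺/Au is the anode.
E°cell = −2.71 − (+1.51) = −4.22 V; balancing electrons gives n = 3.
ΔG° = −nFE°cell = −(3)(96485)(−4.22) J/mol = +1222 kJ/mol.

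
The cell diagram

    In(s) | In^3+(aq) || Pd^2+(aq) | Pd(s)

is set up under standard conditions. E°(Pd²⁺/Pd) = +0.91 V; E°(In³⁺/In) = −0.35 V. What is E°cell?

+1.26 V

By convention the left-hand electrode in cell notation is the anode (oxidation) and the right-hand electrode is the cathode (reduction).
E°cell = E°(right) − E°(left) = +0.91 − (−0.35) = +1.26 V.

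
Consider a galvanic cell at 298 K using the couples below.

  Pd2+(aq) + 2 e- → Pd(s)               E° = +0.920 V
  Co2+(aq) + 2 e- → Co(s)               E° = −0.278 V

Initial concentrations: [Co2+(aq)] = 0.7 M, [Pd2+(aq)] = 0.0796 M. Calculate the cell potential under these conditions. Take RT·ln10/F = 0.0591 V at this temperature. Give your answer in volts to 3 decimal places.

+1.170 V

Since E°(Pd²⁺/Pd) > E°(Co²⁺/Co), Pd²⁺/Pd serves as the cathode.
E°cell = E°cat − E°an = +0.920 − (−0.278) = +1.198 V; n = 2.
For the overall reaction Pd2+(aq) + Co(s) → Pd(s) + Co2+(aq), Q = [Co2+(aq)] / [Pd2+(aq)] = 8.79, giving log Q = 0.944.
By the Nernst equation, E = +1.198 − (0.0591/2)·(0.944) = +1.170 V.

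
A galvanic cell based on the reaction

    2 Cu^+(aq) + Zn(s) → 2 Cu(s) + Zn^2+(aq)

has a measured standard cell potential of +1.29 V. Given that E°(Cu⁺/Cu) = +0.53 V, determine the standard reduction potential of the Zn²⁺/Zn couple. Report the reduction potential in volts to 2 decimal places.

In the reaction as written the Cu⁺/Cu couple is reduced (cathode) and Zn²⁺/Zn is oxidized (anode), so E°cell = E°(Cu⁺/Cu) − E°(Zn²⁺/Zn).
E°(Zn²⁺/Zn) = E°(cathode) − E°cell = +0.53 − (+1.29) = −0.76 V.

−0.76 V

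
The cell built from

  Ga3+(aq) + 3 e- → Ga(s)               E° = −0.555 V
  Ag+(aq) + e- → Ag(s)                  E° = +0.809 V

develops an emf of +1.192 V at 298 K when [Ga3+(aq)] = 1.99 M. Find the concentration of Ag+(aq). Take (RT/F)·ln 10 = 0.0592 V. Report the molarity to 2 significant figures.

The Ag⁺/Ag couple has the larger reduction potential, so it is the cathode: E°cell = +0.809 − (−0.555) = +1.364 V and n = 3.
From the Nernst equation, log Q = n(E° − E)/0.0592 = 3·(+1.364 − (+1.192))/0.0592 = 8.716.
The balanced reaction is 3 Ag+(aq) + Ga(s) → 3 Ag(s) + Ga3+(aq), so Q = [Ga3+(aq)] / [Ag+(aq)]^3.
Isolating [Ag+(aq)] in Q = 10^{8.716} yields log [Ag+(aq)] = −2.806, i.e. 0.0016 M.

0.0016 M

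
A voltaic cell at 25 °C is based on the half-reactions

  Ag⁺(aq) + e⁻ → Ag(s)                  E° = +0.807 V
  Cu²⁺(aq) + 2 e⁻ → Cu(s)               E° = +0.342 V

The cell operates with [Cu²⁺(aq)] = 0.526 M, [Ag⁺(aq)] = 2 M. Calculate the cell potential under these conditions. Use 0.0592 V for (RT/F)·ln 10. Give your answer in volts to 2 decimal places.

The Ag⁺/Ag couple has the more positive E°, so it is the cathode; Cu²⁺/Cu is the anode.
E°cell = +0.807 − (+0.342) = +0.465 V, with n = 2 electrons transferred.
Balancing gives 2 Ag⁺(aq) + Cu(s) → 2 Ag(s) + Cu²⁺(aq); hence Q = [Cu²⁺(aq)] / [Ag⁺(aq)]^2 = 0.132 (log Q = −0.881).
E = E° − (0.0592/n)·log Q = +0.465 − (0.0592/2)(−0.881) = +0.49 V.

+0.49 V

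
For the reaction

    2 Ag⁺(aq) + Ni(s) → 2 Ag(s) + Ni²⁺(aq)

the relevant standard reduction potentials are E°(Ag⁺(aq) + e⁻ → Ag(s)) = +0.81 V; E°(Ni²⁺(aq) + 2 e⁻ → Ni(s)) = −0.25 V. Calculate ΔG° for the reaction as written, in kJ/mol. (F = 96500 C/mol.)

−205 kJ/mol

In the reaction as written Ag⁺(aq) is reduced, so the Ag⁺/Ag couple is the cathode and Ni²⁺/Ni is the anode.
E°cell = +0.81 − (−0.25) = +1.06 V; balancing electrons gives n = 2.
ΔG° = −nFE°cell = −(2)(96500)(+1.06) J/mol = −205 kJ/mol.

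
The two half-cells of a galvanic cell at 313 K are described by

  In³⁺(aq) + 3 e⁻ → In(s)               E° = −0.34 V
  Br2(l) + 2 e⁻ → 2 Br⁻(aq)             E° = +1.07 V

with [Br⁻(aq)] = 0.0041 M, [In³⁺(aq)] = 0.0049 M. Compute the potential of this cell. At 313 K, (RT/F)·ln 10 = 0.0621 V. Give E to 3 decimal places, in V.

+1.606 V

The Br₂/Br⁻ couple has the more positive E°, so it is the cathode; In³⁺/In is the anode.
E°cell = E°cat − E°an = +1.07 − (−0.34) = +1.41 V; n = 6.
Balancing gives 3 Br2(l) + 2 In(s) → 6 Br⁻(aq) + 2 In³⁺(aq); hence Q = [Br⁻(aq)]^6·[In³⁺(aq)]^2 = 1.14×10^−19 (log Q = −18.943).
E = E° − (0.0621/n)·log Q = +1.41 − (0.0621/6)(−18.943) = +1.606 V.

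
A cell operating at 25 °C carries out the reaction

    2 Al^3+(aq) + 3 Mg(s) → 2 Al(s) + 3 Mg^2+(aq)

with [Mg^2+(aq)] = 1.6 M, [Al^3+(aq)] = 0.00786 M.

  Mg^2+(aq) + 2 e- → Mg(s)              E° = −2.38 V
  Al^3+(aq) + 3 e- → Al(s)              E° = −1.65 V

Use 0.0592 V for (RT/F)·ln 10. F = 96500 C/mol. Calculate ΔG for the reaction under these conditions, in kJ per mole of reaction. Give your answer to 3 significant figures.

−395 kJ/mol

With Al³⁺/Al reduced at the cathode, E°cell = −1.65 − (−2.38) = +0.73 V and n = 6.
The reaction quotient is [Mg^2+(aq)]^3 / [Al^3+(aq)]^2 = 6.63×10^4; by Nernst, E = +0.73 − (0.0592/6)(4.822) = +0.6824 V.
ΔG = −nFE = −(6)(96500)(+0.6824) J/mol = −395 kJ/mol.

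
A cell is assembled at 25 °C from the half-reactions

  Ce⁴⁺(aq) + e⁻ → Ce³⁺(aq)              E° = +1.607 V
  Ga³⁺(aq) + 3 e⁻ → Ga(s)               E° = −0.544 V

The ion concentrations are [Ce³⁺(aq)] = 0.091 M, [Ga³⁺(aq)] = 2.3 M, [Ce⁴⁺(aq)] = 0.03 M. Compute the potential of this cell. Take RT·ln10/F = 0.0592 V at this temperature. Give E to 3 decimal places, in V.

+2.115 V

Since E°(Ce⁴⁺/Ce³⁺) > E°(Ga³⁺/Ga), Ce⁴⁺/Ce³⁺ serves as the cathode.
The standard potential is +1.607 − (−0.544) = +2.151 V and the balanced reaction transfers n = 3 electrons.
Balancing gives 3 Ce⁴⁺(aq) + Ga(s) → 3 Ce³⁺(aq) + Ga³⁺(aq); hence Q = ([Ce³⁺(aq)]^3·[Ga³⁺(aq)]) / [Ce⁴⁺(aq)]^3 = 64.2 (log Q = 1.807).
Applying E = E° − (RT ln10/nF)·log Q gives +2.151 − (0.0592/3)(1.807) = +2.115 V.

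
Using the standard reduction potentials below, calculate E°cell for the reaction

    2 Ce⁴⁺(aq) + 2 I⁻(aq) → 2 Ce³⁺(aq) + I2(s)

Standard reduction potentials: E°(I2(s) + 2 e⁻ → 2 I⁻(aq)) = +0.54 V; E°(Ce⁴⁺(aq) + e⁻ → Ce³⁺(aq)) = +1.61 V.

+1.07 V

Ce⁴⁺(aq) gains electrons, so the Ce⁴⁺/Ce³⁺ couple is the cathode; the I₂/I⁻ couple is the anode.
E°cell = E°(cathode) − E°(anode) = +1.61 − (+0.54) = +1.07 V.
The positive value indicates the reaction is spontaneous as written.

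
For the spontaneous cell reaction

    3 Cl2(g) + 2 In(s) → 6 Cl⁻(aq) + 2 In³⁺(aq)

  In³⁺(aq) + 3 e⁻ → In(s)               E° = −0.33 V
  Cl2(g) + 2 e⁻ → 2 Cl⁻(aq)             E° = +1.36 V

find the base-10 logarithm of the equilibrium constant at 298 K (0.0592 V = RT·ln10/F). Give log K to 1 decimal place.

log K = 171.3

The Cl₂/Cl⁻ couple is reduced (cathode); E°cell = +1.36 − (−0.33) = +1.69 V with n = 6.
At equilibrium E = 0, so log K = nE°cell / 0.0592 = (6)(+1.69) / 0.0592 = 171.3.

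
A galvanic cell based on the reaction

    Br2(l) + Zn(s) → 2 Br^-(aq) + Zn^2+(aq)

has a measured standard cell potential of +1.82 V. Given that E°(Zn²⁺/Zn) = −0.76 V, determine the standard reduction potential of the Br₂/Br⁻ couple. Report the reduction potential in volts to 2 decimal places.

In the reaction as written the Br₂/Br⁻ couple is reduced (cathode) and Zn²⁺/Zn is oxidized (anode), so E°cell = E°(Br₂/Br⁻) − E°(Zn²⁺/Zn).
E°(Br₂/Br⁻) = E°cell + E°(anode) = +1.82 + (−0.76) = +1.06 V.

+1.06 V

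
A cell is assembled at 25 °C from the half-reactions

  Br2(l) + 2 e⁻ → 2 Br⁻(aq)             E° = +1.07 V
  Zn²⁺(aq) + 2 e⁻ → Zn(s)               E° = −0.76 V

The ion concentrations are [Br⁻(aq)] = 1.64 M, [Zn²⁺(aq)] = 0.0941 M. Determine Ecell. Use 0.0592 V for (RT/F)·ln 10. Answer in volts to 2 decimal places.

+1.85 V

The Br₂/Br⁻ couple has the more positive E°, so it is the cathode; Zn²⁺/Zn is the anode.
E°cell = +1.07 − (−0.76) = +1.83 V, with n = 2 electrons transferred.
The balanced reaction is Br2(l) + Zn(s) → 2 Br⁻(aq) + Zn²⁺(aq), so Q = [Br⁻(aq)]^2·[Zn²⁺(aq)] = 0.253 and log Q = −0.597.
E = E° − (0.0592/n)·log Q = +1.83 − (0.0592/2)(−0.597) = +1.85 V.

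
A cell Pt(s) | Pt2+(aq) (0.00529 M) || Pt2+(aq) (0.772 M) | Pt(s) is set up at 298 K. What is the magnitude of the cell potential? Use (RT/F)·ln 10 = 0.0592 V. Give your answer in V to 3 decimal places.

0.064 V

For a concentration cell E°cell = 0, since both electrodes use the same couple.
The compartment with the higher Pt2+(aq) concentration (0.772 M) acts as the cathode; ions are reduced there and produced at the dilute (0.00529 M) anode.
With n = 2, Ecell = −(0.0592/2)·log([dilute]/[conc]) = −(0.0592/2)·log(0.00529/0.772) = +0.064 V.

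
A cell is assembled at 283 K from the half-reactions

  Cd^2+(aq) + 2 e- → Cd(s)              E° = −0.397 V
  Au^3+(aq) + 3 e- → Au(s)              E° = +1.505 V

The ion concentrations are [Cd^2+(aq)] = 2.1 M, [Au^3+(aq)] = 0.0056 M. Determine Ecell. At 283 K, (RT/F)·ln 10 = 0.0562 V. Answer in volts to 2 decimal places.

Since E°(Au³⁺/Au) > E°(Cd²⁺/Cd), Au³⁺/Au serves as the cathode.
E°cell = E°cat − E°an = +1.505 − (−0.397) = +1.902 V; n = 6.
For the overall reaction 2 Au^3+(aq) + 3 Cd(s) → 2 Au(s) + 3 Cd^2+(aq), Q = [Cd^2+(aq)]^3 / [Au^3+(aq)]^2 = 2.95×10^5, giving log Q = 5.470.
By the Nernst equation, E = +1.902 − (0.0562/6)·(5.470) = +1.85 V.

+1.85 V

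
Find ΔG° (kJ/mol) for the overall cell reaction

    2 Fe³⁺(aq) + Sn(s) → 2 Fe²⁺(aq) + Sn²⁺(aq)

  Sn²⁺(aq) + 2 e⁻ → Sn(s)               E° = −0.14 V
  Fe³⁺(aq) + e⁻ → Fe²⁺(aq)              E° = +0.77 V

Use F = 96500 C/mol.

−176 kJ/mol

In the reaction as written Fe³⁺(aq) is reduced, so the Fe³⁺/Fe²⁺ couple is the cathode and Sn²⁺/Sn is the anode.
E°cell = +0.77 − (−0.14) = +0.91 V; balancing electrons gives n = 2.
ΔG° = −nFE°cell = −(2)(96500)(+0.91) J/mol = −176 kJ/mol.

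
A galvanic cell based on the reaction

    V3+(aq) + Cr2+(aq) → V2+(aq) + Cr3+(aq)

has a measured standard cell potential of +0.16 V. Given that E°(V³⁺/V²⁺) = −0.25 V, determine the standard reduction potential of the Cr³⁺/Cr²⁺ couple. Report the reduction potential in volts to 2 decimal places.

−0.41 V

In the reaction as written the V³⁺/V²⁺ couple is reduced (cathode) and Cr³⁺/Cr²⁺ is oxidized (anode), so E°cell = E°(V³⁺/V²⁺) − E°(Cr³⁺/Cr²⁺).
E°(Cr³⁺/Cr²⁺) = E°(cathode) − E°cell = −0.25 − (+0.16) = −0.41 V.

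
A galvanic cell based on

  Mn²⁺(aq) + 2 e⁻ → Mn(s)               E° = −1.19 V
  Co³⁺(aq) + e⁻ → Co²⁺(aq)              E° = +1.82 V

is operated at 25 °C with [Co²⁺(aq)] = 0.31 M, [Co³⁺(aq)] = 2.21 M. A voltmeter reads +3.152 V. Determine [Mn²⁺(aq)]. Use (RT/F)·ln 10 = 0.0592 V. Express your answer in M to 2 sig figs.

The Co³⁺/Co²⁺ couple has the larger reduction potential, so it is the cathode: E°cell = +1.82 − (−1.19) = +3.01 V and n = 2.
Rearranging E = E° − (0.0592/n)·log Q gives log Q = 2(+3.01 − (+3.152))/0.0592 = −4.797.
The balanced reaction is 2 Co³⁺(aq) + Mn(s) → 2 Co²⁺(aq) + Mn²⁺(aq), so Q = ([Co²⁺(aq)]^2·[Mn²⁺(aq)]) / [Co³⁺(aq)]^2.
Isolating [Mn²⁺(aq)] in Q = 10^{−4.797} yields log [Mn²⁺(aq)] = −3.091, i.e. 0.00081 M.

0.00081 M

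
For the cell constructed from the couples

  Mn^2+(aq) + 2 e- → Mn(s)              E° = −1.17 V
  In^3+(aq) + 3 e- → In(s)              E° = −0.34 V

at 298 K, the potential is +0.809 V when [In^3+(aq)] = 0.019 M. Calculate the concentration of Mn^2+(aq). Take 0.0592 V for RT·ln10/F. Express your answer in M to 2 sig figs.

With In³⁺/In at the cathode and Mn²⁺/Mn at the anode, E°cell = −0.34 − (−1.17) = +0.83 V (n = 6).
Since E = E° − (0.0592/n)·log Q, log Q = n(E° − E)/0.0592 = 2.128.
For 2 In^3+(aq) + 3 Mn(s) → 2 In(s) + 3 Mn^2+(aq), the reaction quotient is Q = [Mn^2+(aq)]^3 / [In^3+(aq)]^2.
Solving for the unknown gives log [Mn^2+(aq)] = −0.438, so [Mn^2+(aq)] ≈ 0.36 M.

0.36 M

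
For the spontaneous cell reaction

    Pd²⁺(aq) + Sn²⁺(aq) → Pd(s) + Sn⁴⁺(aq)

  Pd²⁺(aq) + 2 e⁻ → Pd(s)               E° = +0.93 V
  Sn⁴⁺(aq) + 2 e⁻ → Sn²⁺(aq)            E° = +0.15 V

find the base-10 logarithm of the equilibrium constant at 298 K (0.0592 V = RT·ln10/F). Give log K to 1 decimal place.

The Pd²⁺/Pd couple is reduced (cathode); E°cell = +0.93 − (+0.15) = +0.78 V with n = 2.
At equilibrium E = 0, so log K = nE°cell / 0.0592 = (2)(+0.78) / 0.0592 = 26.4.

log K = 26.4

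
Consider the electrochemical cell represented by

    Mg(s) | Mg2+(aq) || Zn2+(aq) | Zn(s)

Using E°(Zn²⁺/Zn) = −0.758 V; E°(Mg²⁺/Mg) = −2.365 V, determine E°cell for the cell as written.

+1.607 V

By convention the left-hand electrode in cell notation is the anode (oxidation) and the right-hand electrode is the cathode (reduction).
E°cell = E°(right) − E°(left) = −0.758 − (−2.365) = +1.607 V.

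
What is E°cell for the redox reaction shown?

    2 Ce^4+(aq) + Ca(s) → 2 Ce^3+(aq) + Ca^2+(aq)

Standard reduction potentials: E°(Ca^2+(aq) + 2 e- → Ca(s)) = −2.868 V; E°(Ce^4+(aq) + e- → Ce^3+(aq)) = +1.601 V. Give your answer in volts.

Ce^4+(aq) gains electrons, so the Ce⁴⁺/Ce³⁺ couple is the cathode; the Ca²⁺/Ca couple is the anode.
E°cell = E°(cathode) − E°(anode) = +1.601 − (−2.868) = +4.469 V.

+4.469 V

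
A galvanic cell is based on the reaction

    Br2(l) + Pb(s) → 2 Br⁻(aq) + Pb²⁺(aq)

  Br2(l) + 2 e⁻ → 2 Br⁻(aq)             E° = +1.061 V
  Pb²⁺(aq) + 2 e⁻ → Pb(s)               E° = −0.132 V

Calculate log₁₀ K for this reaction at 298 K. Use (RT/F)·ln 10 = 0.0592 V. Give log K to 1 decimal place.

log K = 40.3

The Br₂/Br⁻ couple is reduced (cathode); E°cell = +1.061 − (−0.132) = +1.193 V with n = 2.
At equilibrium E = 0, so log K = nE°cell / 0.0592 = (2)(+1.193) / 0.0592 = 40.3.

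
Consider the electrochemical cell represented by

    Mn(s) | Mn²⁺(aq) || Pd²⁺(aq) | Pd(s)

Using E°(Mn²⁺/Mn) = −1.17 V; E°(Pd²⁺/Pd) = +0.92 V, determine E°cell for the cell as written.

+2.09 V

By convention the left-hand electrode in cell notation is the anode (oxidation) and the right-hand electrode is the cathode (reduction).
E°cell = E°(right) − E°(left) = +0.92 − (−1.17) = +2.09 V.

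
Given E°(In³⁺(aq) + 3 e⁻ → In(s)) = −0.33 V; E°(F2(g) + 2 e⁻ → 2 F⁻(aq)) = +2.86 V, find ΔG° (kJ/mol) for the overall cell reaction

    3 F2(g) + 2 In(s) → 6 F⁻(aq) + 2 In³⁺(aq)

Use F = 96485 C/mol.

−1847 kJ/mol

In the reaction as written F2(g) is reduced, so the F₂/F⁻ couple is the cathode and In³⁺/In is the anode.
E°cell = +2.86 − (−0.33) = +3.19 V; balancing electrons gives n = 6.
ΔG° = −nFE°cell = −(6)(96485)(+3.19) J/mol = −1847 kJ/mol.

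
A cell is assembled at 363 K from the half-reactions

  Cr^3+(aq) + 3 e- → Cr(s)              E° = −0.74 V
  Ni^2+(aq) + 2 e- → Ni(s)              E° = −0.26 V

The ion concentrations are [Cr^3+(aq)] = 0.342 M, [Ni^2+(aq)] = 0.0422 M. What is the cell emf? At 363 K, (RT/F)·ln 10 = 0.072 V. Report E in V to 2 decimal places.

The Ni²⁺/Ni couple has the more positive E°, so it is the cathode; Cr³⁺/Cr is the anode.
The standard potential is −0.26 − (−0.74) = +0.48 V and the balanced reaction transfers n = 6 electrons.
For the overall reaction 3 Ni^2+(aq) + 2 Cr(s) → 3 Ni(s) + 2 Cr^3+(aq), Q = [Cr^3+(aq)]^2 / [Ni^2+(aq)]^3 = 1.56×10^3, giving log Q = 3.192.
By the Nernst equation, E = +0.48 − (0.072/6)·(3.192) = +0.44 V.

+0.44 V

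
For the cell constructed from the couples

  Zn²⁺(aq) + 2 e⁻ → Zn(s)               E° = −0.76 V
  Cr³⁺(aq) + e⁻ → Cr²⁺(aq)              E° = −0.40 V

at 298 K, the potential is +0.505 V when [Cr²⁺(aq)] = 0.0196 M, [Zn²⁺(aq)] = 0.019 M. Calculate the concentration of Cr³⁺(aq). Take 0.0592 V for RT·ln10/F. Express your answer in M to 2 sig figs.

With Cr³⁺/Cr²⁺ at the cathode and Zn²⁺/Zn at the anode, E°cell = −0.40 − (−0.76) = +0.36 V (n = 2).
Rearranging E = E° − (0.0592/n)·log Q gives log Q = 2(+0.36 − (+0.505))/0.0592 = −4.899.
For 2 Cr³⁺(aq) + Zn(s) → 2 Cr²⁺(aq) + Zn²⁺(aq), the reaction quotient is Q = ([Cr²⁺(aq)]^2·[Zn²⁺(aq)]) / [Cr³⁺(aq)]^2.
Solving for the unknown gives log [Cr³⁺(aq)] = −0.119, so [Cr³⁺(aq)] ≈ 0.76 M.

0.76 M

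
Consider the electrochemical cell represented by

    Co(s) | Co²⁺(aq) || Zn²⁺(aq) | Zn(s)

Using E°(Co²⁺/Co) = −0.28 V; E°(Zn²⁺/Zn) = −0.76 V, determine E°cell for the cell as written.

By convention the left-hand electrode in cell notation is the anode (oxidation) and the right-hand electrode is the cathode (reduction).
E°cell = E°(right) − E°(left) = −0.76 − (−0.28) = −0.48 V.
The negative sign shows that, as written, the cell would require an external voltage to drive the reaction.

−0.48 V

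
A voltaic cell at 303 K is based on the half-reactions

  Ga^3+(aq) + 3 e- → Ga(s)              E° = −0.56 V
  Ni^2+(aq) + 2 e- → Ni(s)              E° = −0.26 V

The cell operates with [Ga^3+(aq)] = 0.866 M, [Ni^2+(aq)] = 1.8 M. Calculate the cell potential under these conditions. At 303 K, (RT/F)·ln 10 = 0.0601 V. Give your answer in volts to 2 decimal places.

+0.31 V

The Ni²⁺/Ni couple has the more positive E°, so it is the cathode; Ga³⁺/Ga is the anode.
E°cell = −0.26 − (−0.56) = +0.30 V, with n = 6 electrons transferred.
Balancing gives 3 Ni^2+(aq) + 2 Ga(s) → 3 Ni(s) + 2 Ga^3+(aq); hence Q = [Ga^3+(aq)]^2 / [Ni^2+(aq)]^3 = 0.129 (log Q = −0.891).
By the Nernst equation, E = +0.30 − (0.0601/6)·(−0.891) = +0.31 V.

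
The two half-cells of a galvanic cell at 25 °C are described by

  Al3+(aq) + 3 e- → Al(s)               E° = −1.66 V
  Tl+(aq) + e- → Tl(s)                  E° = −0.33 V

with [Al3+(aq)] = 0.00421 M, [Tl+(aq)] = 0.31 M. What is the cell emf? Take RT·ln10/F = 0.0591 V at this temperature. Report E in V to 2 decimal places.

Tl⁺/Tl is reduced (cathode, E° = −0.33 V) and Al³⁺/Al is oxidized (anode).
E°cell = E°cat − E°an = −0.33 − (−1.66) = +1.33 V; n = 3.
For the overall reaction 3 Tl+(aq) + Al(s) → 3 Tl(s) + Al3+(aq), Q = [Al3+(aq)] / [Tl+(aq)]^3 = 0.141, giving log Q = −0.850.
Applying E = E° − (RT ln10/nF)·log Q gives +1.33 − (0.0591/3)(−0.850) = +1.35 V.

+1.35 V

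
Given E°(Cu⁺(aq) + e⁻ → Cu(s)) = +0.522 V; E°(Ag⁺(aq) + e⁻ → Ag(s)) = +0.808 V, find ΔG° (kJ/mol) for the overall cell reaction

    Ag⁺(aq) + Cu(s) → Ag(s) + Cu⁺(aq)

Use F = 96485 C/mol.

In the reaction as written Ag⁺(aq) is reduced, so the Ag⁺/Ag couple is the cathode and Cu⁺/Cu is the anode.
E°cell = +0.808 − (+0.522) = +0.286 V; balancing electrons gives n = 1.
ΔG° = −nFE°cell = −(1)(96485)(+0.286) J/mol = −27.6 kJ/mol.

−27.6 kJ/mol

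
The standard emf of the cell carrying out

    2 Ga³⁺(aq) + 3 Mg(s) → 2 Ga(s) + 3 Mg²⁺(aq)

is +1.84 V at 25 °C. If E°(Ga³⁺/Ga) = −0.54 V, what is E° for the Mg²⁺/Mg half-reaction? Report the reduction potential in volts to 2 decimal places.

−2.38 V

In the reaction as written the Ga³⁺/Ga couple is reduced (cathode) and Mg²⁺/Mg is oxidized (anode), so E°cell = E°(Ga³⁺/Ga) − E°(Mg²⁺/Mg).
E°(Mg²⁺/Mg) = E°(cathode) − E°cell = −0.54 − (+1.84) = −2.38 V.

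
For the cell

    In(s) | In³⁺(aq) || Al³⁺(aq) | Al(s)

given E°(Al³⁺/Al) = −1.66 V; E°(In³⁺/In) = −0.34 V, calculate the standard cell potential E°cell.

−1.32 V

By convention the left-hand electrode in cell notation is the anode (oxidation) and the right-hand electrode is the cathode (reduction).
E°cell = E°(right) − E°(left) = −1.66 − (−0.34) = −1.32 V.
The negative sign shows that, as written, the cell would require an external voltage to drive the reaction.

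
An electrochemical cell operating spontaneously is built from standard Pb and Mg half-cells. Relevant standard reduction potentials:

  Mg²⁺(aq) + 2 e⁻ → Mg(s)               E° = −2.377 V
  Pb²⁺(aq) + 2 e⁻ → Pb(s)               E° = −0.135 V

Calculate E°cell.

+2.242 V

The Pb²⁺/Pb couple has the higher E°, so Pb ion is reduced (cathode) and Mg is oxidized (anode).
E°cell = E°(cathode) − E°(anode) = −0.135 − (−2.377) = +2.242 V.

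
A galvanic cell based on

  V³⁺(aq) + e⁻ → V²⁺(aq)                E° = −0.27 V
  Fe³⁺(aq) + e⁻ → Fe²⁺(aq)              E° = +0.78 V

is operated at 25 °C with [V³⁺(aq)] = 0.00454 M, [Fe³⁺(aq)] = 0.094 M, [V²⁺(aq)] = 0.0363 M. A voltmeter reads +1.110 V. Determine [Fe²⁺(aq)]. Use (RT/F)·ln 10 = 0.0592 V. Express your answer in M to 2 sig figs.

The Fe³⁺/Fe²⁺ couple has the larger reduction potential, so it is the cathode: E°cell = +0.78 − (−0.27) = +1.05 V and n = 1.
Since E = E° − (0.0592/n)·log Q, log Q = n(E° − E)/0.0592 = −1.014.
For Fe³⁺(aq) + V²⁺(aq) → Fe²⁺(aq) + V³⁺(aq), the reaction quotient is Q = ([Fe²⁺(aq)]·[V³⁺(aq)]) / ([Fe³⁺(aq)]·[V²⁺(aq)]).
Substituting the known concentrations and solving, log [Fe²⁺(aq)] = −1.138 and [Fe²⁺(aq)] = 0.073 M.

0.073 M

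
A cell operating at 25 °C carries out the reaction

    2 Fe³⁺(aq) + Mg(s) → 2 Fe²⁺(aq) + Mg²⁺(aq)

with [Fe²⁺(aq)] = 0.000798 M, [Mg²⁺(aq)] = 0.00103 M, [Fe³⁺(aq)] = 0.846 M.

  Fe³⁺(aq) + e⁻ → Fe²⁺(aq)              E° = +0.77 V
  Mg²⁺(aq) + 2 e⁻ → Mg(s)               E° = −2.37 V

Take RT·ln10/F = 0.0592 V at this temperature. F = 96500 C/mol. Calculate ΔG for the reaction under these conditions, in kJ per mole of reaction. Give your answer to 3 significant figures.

−658 kJ/mol

With Fe³⁺/Fe²⁺ reduced at the cathode, E°cell = +0.77 − (−2.37) = +3.14 V and n = 2.
Here Q = ([Fe²⁺(aq)]^2·[Mg²⁺(aq)]) / [Fe³⁺(aq)]^2 = 9.16×10^−10 (log Q = −9.038), giving E = +3.14 − (0.0592/2)·(−9.038) = +3.4075 V.
Finally ΔG = −nFE = −(2)(96500 C/mol)(+3.4075 V) = −658 kJ/mol.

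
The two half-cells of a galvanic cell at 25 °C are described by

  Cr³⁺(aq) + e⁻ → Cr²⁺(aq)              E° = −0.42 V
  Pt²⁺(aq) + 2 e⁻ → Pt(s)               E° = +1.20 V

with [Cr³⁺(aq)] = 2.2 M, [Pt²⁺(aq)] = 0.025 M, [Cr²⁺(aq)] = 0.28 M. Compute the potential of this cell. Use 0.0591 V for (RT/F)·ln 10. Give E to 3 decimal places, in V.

+1.520 V

Since E°(Pt²⁺/Pt) > E°(Cr³⁺/Cr²⁺), Pt²⁺/Pt serves as the cathode.
The standard potential is +1.20 − (−0.42) = +1.62 V and the balanced reaction transfers n = 2 electrons.
Balancing gives Pt²⁺(aq) + 2 Cr²⁺(aq) → Pt(s) + 2 Cr³⁺(aq); hence Q = [Cr³⁺(aq)]^2 / ([Pt²⁺(aq)]·[Cr²⁺(aq)]^2) = 2.47×10^3 (log Q = 3.393).
E = E° − (0.0591/n)·log Q = +1.62 − (0.0591/2)(3.393) = +1.520 V.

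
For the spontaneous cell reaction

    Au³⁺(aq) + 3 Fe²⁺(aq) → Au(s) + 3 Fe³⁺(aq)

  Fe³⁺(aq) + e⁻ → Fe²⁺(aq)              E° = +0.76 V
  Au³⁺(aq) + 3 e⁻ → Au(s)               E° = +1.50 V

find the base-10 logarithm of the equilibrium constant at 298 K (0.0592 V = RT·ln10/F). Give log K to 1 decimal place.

The Au³⁺/Au couple is reduced (cathode); E°cell = +1.50 − (+0.76) = +0.74 V with n = 3.
At equilibrium E = 0, so log K = nE°cell / 0.0592 = (3)(+0.74) / 0.0592 = 37.5.

log K = 37.5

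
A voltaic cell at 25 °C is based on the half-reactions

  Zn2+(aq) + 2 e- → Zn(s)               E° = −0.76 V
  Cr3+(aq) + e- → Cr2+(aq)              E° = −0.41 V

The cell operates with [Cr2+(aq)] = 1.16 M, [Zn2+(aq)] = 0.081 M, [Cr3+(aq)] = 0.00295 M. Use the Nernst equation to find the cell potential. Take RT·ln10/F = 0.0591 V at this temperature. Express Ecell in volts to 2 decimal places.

The Cr³⁺/Cr²⁺ couple has the more positive E°, so it is the cathode; Zn²⁺/Zn is the anode.
E°cell = E°cat − E°an = −0.41 − (−0.76) = +0.35 V; n = 2.
Balancing gives 2 Cr3+(aq) + Zn(s) → 2 Cr2+(aq) + Zn2+(aq); hence Q = ([Cr2+(aq)]^2·[Zn2+(aq)]) / [Cr3+(aq)]^2 = 1.25×10^4 (log Q = 4.098).
E = E° − (0.0591/n)·log Q = +0.35 − (0.0591/2)(4.098) = +0.23 V.

+0.23 V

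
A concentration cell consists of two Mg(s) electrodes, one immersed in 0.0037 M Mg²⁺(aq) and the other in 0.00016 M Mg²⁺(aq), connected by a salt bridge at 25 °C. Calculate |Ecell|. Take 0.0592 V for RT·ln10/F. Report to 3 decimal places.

For a concentration cell E°cell = 0, since both electrodes use the same couple.
The compartment with the higher Mg²⁺(aq) concentration (0.0037 M) acts as the cathode; ions are reduced there and produced at the dilute (0.00016 M) anode.
With n = 2, Ecell = −(0.0592/2)·log([dilute]/[conc]) = −(0.0592/2)·log(0.00016/0.0037) = +0.040 V.

0.040 V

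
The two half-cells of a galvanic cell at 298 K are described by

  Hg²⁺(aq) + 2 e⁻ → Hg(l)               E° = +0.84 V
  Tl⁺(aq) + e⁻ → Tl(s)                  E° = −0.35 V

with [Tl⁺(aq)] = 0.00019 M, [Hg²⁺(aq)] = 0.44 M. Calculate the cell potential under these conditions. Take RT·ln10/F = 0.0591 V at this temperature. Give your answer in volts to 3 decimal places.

+1.399 V

Since E°(Hg²⁺/Hg) > E°(Tl⁺/Tl), Hg²⁺/Hg serves as the cathode.
E°cell = E°cat − E°an = +0.84 − (−0.35) = +1.19 V; n = 2.
For the overall reaction Hg²⁺(aq) + 2 Tl(s) → Hg(l) + 2 Tl⁺(aq), Q = [Tl⁺(aq)]^2 / [Hg²⁺(aq)] = 8.2×10^−8, giving log Q = −7.086.
By the Nernst equation, E = +1.19 − (0.0591/2)·(−7.086) = +1.399 V.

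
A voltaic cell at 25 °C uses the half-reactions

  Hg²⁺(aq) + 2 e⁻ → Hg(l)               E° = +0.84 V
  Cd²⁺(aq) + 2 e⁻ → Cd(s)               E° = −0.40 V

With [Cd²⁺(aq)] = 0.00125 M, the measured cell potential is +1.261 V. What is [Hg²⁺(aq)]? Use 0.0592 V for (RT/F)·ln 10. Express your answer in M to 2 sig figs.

Hg²⁺/Hg is the cathode (higher E°); E°cell = +0.84 − (−0.40) = +1.24 V with n = 2.
From the Nernst equation, log Q = n(E° − E)/0.0592 = 2·(+1.24 − (+1.261))/0.0592 = −0.709.
Balancing electrons gives Hg²⁺(aq) + Cd(s) → Hg(l) + Cd²⁺(aq); thus Q = [Cd²⁺(aq)] / [Hg²⁺(aq)].
Solving for the unknown gives log [Hg²⁺(aq)] = −2.194, so [Hg²⁺(aq)] ≈ 0.0064 M.

0.0064 M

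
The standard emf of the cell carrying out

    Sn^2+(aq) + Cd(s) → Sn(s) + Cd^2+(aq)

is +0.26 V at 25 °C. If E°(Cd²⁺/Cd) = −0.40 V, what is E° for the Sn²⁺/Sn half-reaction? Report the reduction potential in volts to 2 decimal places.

−0.14 V

In the reaction as written the Sn²⁺/Sn couple is reduced (cathode) and Cd²⁺/Cd is oxidized (anode), so E°cell = E°(Sn²⁺/Sn) − E°(Cd²⁺/Cd).
E°(Sn²⁺/Sn) = E°cell + E°(anode) = +0.26 + (−0.40) = −0.14 V.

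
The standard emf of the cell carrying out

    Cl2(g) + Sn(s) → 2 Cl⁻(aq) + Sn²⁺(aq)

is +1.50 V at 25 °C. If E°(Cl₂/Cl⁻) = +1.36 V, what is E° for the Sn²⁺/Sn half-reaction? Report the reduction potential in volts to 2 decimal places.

In the reaction as written the Cl₂/Cl⁻ couple is reduced (cathode) and Sn²⁺/Sn is oxidized (anode), so E°cell = E°(Cl₂/Cl⁻) − E°(Sn²⁺/Sn).
E°(Sn²⁺/Sn) = E°(cathode) − E°cell = +1.36 − (+1.50) = −0.14 V.

−0.14 V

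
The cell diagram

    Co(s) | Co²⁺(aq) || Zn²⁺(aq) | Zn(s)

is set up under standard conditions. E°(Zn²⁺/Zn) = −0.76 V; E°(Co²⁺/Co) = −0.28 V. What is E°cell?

−0.48 V

By convention the left-hand electrode in cell notation is the anode (oxidation) and the right-hand electrode is the cathode (reduction).
E°cell = E°(right) − E°(left) = −0.76 − (−0.28) = −0.48 V.
The negative sign shows that, as written, the cell would require an external voltage to drive the reaction.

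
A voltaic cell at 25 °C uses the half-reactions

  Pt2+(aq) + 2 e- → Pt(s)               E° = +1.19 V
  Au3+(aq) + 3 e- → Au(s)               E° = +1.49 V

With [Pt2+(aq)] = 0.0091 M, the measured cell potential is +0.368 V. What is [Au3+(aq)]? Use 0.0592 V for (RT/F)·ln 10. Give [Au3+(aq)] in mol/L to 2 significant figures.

The Au³⁺/Au couple has the larger reduction potential, so it is the cathode: E°cell = +1.49 − (+1.19) = +0.30 V and n = 6.
Since E = E° − (0.0592/n)·log Q, log Q = n(E° − E)/0.0592 = −6.892.
The balanced reaction is 2 Au3+(aq) + 3 Pt(s) → 2 Au(s) + 3 Pt2+(aq), so Q = [Pt2+(aq)]^3 / [Au3+(aq)]^2.
Isolating [Au3+(aq)] in Q = 10^{−6.892} yields log [Au3+(aq)] = 0.385, i.e. 2.4 M.

2.4 M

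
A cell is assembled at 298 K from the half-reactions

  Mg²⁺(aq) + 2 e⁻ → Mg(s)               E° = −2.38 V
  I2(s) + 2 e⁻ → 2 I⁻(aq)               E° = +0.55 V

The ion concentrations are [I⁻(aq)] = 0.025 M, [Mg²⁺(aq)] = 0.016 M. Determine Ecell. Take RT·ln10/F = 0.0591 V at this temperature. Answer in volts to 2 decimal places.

I₂/I⁻ is reduced (cathode, E° = +0.55 V) and Mg²⁺/Mg is oxidized (anode).
E°cell = +0.55 − (−2.38) = +2.93 V, with n = 2 electrons transferred.
The balanced reaction is I2(s) + Mg(s) → 2 I⁻(aq) + Mg²⁺(aq), so Q = [I⁻(aq)]^2·[Mg²⁺(aq)] = 1×10^−5 and log Q = −5.000.
By the Nernst equation, E = +2.93 − (0.0591/2)·(−5.000) = +3.08 V.

+3.08 V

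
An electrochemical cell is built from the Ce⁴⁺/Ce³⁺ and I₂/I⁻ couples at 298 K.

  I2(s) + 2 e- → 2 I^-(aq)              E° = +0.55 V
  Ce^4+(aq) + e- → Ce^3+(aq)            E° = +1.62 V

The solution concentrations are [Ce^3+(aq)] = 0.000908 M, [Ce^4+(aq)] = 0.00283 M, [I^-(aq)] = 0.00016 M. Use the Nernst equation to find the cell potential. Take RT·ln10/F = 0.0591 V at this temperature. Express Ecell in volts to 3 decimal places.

The Ce⁴⁺/Ce³⁺ couple has the more positive E°, so it is the cathode; I₂/I⁻ is the anode.
E°cell = +1.62 − (+0.55) = +1.07 V, with n = 2 electrons transferred.
Balancing gives 2 Ce^4+(aq) + 2 I^-(aq) → 2 Ce^3+(aq) + I2(s); hence Q = [Ce^3+(aq)]^2 / ([Ce^4+(aq)]^2·[I^-(aq)]^2) = 4.02×10^6 (log Q = 6.604).
By the Nernst equation, E = +1.07 − (0.0591/2)·(6.604) = +0.875 V.

+0.875 V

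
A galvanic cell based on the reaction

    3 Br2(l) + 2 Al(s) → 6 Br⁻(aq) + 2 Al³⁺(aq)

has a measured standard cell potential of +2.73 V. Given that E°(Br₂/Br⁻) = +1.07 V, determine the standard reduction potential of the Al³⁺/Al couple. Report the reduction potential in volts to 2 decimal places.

In the reaction as written the Br₂/Br⁻ couple is reduced (cathode) and Al³⁺/Al is oxidized (anode), so E°cell = E°(Br₂/Br⁻) − E°(Al³⁺/Al).
E°(Al³⁺/Al) = E°(cathode) − E°cell = +1.07 − (+2.73) = −1.66 V.

−1.66 V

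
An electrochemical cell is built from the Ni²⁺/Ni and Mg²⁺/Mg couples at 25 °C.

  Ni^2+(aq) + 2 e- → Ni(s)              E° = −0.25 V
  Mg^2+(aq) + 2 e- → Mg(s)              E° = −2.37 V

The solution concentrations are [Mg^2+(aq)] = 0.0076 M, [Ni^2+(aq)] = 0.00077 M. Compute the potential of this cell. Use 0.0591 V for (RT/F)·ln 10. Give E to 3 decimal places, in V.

Ni²⁺/Ni is reduced (cathode, E° = −0.25 V) and Mg²⁺/Mg is oxidized (anode).
The standard potential is −0.25 − (−2.37) = +2.12 V and the balanced reaction transfers n = 2 electrons.
The balanced reaction is Ni^2+(aq) + Mg(s) → Ni(s) + Mg^2+(aq), so Q = [Mg^2+(aq)] / [Ni^2+(aq)] = 9.87 and log Q = 0.994.
Applying E = E° − (RT ln10/nF)·log Q gives +2.12 − (0.0591/2)(0.994) = +2.091 V.

+2.091 V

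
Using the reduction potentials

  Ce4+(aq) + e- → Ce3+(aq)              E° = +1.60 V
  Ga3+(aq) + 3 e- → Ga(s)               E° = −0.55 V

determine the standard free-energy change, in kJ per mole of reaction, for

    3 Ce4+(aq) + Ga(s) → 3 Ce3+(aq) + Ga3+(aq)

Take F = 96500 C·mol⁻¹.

−622 kJ/mol

In the reaction as written Ce4+(aq) is reduced, so the Ce⁴⁺/Ce³⁺ couple is the cathode and Ga³⁺/Ga is the anode.
E°cell = +1.60 − (−0.55) = +2.15 V; balancing electrons gives n = 3.
ΔG° = −nFE°cell = −(3)(96500)(+2.15) J/mol = −622 kJ/mol.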